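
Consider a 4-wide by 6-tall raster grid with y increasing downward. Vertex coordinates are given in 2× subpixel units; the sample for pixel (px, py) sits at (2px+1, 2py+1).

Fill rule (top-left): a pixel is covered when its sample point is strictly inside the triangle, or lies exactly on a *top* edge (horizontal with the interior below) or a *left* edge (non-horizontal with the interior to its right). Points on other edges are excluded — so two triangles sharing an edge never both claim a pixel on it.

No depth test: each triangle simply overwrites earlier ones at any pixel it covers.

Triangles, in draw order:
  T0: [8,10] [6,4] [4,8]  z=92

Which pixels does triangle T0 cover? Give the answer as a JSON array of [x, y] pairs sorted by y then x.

T0:
  2·area = 20  (B↔C swapped to make it positive)
  edge (8, 10)→(4, 8): d=(-4,-2) top-left  bias=+0
  edge (4, 8)→(6, 4): d=(2,-4) top-left  bias=+0
  edge (6, 4)→(8, 10): d=(2,6) right/bottom  bias=-1
    (2,0)@(5, 1): e=[30,-10,0] → ·  [on edge]
    (2,3)@(5, 7): e=[6,2,12] → #
    (3,3)@(7, 7): e=[10,10,0] → ·  [on edge]
    (2,4)@(5, 9): e=[-2,6,16] → ·
    (3,4)@(7, 9): e=[2,14,4] → #
    (3,5)@(7, 11): e=[-6,18,8] → ·
  covered (2 px):
    · · · ·
    · · · ·
    · · · ·
    · · # ·
    · · · #
    · · · ·

Final: [[2,3],[3,4]]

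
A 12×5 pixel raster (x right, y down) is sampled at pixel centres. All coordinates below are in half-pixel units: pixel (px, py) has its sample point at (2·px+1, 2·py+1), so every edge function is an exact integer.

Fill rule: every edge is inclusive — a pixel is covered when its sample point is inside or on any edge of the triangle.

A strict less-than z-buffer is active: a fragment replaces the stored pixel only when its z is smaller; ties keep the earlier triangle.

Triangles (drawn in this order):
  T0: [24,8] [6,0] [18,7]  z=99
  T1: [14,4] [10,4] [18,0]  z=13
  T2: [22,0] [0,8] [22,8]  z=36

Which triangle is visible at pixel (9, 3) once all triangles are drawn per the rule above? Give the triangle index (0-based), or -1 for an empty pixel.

T0:
  2·area = 30  (B↔C swapped to make it positive)
  edge (24, 8)→(18, 7): d=(-6,-1) inclusive
  edge (18, 7)→(6, 0): d=(-12,-7) inclusive
  edge (6, 0)→(24, 8): d=(18,8) inclusive
    (7,2)@(15, 5): e=[9,3,18] → #
    (8,2)@(17, 5): e=[11,17,2] → #
    (9,2)@(19, 5): e=[13,31,-14] → ·
    (7,3)@(15, 7): e=[-3,-21,54] → ·
    (8,3)@(17, 7): e=[-1,-7,38] → ·
    (9,3)@(19, 7): e=[1,7,22] → #
    (10,3)@(21, 7): e=[3,21,6] → #
    (11,3)@(23, 7): e=[5,35,-10] → ·
    (9,4)@(19, 9): e=[-11,-17,58] → ·
    (10,4)@(21, 9): e=[-9,-3,42] → ·
  covered (4 px):
    · · · · · · · · · · · ·
    · · · · · · · · · · · ·
    · · · · · · · # # · · ·
    · · · · · · · · · # # ·
    · · · · · · · · · · · ·
T1:
  2·area = 16
  edge (14, 4)→(10, 4): d=(-4,0) inclusive
  edge (10, 4)→(18, 0): d=(8,-4) inclusive
  edge (18, 0)→(14, 4): d=(-4,4) inclusive
    (8,0)@(17, 1): e=[12,4,0] → #  [on edge]
    (9,0)@(19, 1): e=[12,12,-8] → ·
    (6,1)@(13, 3): e=[4,4,8] → #
    (7,1)@(15, 3): e=[4,12,0] → #  [on edge]
    (8,1)@(17, 3): e=[4,20,-8] → ·
    (6,2)@(13, 5): e=[-4,20,0] → ·  [on edge]
    (7,2)@(15, 5): e=[-4,28,-8] → ·
    (5,3)@(11, 7): e=[-12,28,0] → ·  [on edge]
    (4,4)@(9, 9): e=[-20,36,0] → ·  [on edge]
  covered (3 px):
    · · · · · · · · # · · ·
    · · · · · · # # · · · ·
    · · · · · · · · · · · ·
    · · · · · · · · · · · ·
    · · · · · · · · · · · ·
T2:
  2·area = 176  (B↔C swapped to make it positive)
  edge (22, 0)→(22, 8): d=(0,8) inclusive
  edge (22, 8)→(0, 8): d=(-22,0) inclusive
  edge (0, 8)→(22, 0): d=(22,-8) inclusive
    (10,0)@(21, 1): e=[8,154,14] → #
    (11,0)@(23, 1): e=[-8,154,30] → ·
    (7,1)@(15, 3): e=[56,110,10] → #
    (8,1)@(17, 3): e=[40,110,26] → #
    (9,1)@(19, 3): e=[24,110,42] → #
    (11,1)@(23, 3): e=[-8,110,74] → ·
    (4,2)@(9, 5): e=[104,66,6] → #
    (5,2)@(11, 5): e=[88,66,22] → #
    (6,2)@(13, 5): e=[72,66,38] → #
    (11,2)@(23, 5): e=[-8,66,118] → ·
    (1,3)@(3, 7): e=[152,22,2] → #
    (2,3)@(5, 7): e=[136,22,18] → #
  covered (22 px):
    · · · · · · · · · · # ·
    · · · · · · · # # # # ·
    · · · · # # # # # # # ·
    · # # # # # # # # # # ·
    · · · · · · · · · · · ·

Z-buffer (winner per pixel, '.' = empty):
  . . . . . . . . 1 . 2 .
  . . . . . . 1 1 2 2 2 .
  . . . . 2 2 2 2 2 2 2 .
  . 2 2 2 2 2 2 2 2 2 2 .
  . . . . . . . . . . . .

Answer: 2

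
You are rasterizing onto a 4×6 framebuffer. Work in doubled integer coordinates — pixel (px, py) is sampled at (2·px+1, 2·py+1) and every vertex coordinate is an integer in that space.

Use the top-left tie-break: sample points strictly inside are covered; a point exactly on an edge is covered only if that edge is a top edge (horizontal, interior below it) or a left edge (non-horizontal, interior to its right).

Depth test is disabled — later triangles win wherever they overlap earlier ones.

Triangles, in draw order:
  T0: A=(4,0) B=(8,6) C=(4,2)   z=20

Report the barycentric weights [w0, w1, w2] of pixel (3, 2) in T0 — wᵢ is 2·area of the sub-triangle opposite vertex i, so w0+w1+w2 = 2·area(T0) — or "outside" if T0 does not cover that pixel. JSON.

T0:
  2·area = 8
  edge (4, 0)→(8, 6): d=(4,6) right/bottom  bias=-1
  edge (8, 6)→(4, 2): d=(-4,-4) top-left  bias=+0
  edge (4, 2)→(4, 0): d=(0,-2) top-left  bias=+0
    (1,0)@(3, 1): e=[10,0,-2] → ·  [on edge]
    (2,1)@(5, 3): e=[6,0,2] → █  [on edge]
    (3,1)@(7, 3): e=[-6,8,6] → ·
    (2,2)@(5, 5): e=[14,-8,2] → ·
    (3,2)@(7, 5): e=[2,0,6] → █  [on edge]
    (3,3)@(7, 7): e=[10,-8,6] → ·
  covered (2 px):
    · · · ·
    · · █ ·
    · · · █
    · · · ·
    · · · ·
    · · · ·

Final: [0,6,2]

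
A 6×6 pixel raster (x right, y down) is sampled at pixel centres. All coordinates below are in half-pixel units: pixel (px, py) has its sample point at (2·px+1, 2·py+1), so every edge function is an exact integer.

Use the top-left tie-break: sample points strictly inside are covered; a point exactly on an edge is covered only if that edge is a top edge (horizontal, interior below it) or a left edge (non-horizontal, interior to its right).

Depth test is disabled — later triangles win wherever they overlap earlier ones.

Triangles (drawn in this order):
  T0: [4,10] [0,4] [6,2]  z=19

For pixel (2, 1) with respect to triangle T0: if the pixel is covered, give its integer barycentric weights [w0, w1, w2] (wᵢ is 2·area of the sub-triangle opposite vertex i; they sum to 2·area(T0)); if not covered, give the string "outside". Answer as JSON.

T0:
  2·area = 44
  edge (4, 10)→(0, 4): d=(-4,-6) top-left  bias=+0
  edge (0, 4)→(6, 2): d=(6,-2) top-left  bias=+0
  edge (6, 2)→(4, 10): d=(-2,8) right/bottom  bias=-1
    (4,0)@(9, 1): e=[66,0,-22] → ·  [on edge]
    (1,1)@(3, 3): e=[22,0,22] → #  [on edge]
    (2,1)@(5, 3): e=[34,4,6] → #
    (3,1)@(7, 3): e=[46,8,-10] → ·
    (0,2)@(1, 5): e=[2,8,34] → #
    (3,2)@(7, 5): e=[38,20,-14] → ·
    (0,3)@(1, 7): e=[-6,20,30] → ·
    (1,3)@(3, 7): e=[6,24,14] → #
    (2,3)@(5, 7): e=[18,28,-2] → ·
    (1,4)@(3, 9): e=[-2,36,10] → ·
  covered (6 px):
    · · · · · ·
    · # # · · ·
    # # # · · ·
    · # · · · ·
    · · · · · ·
    · · · · · ·

Final: [4,6,34]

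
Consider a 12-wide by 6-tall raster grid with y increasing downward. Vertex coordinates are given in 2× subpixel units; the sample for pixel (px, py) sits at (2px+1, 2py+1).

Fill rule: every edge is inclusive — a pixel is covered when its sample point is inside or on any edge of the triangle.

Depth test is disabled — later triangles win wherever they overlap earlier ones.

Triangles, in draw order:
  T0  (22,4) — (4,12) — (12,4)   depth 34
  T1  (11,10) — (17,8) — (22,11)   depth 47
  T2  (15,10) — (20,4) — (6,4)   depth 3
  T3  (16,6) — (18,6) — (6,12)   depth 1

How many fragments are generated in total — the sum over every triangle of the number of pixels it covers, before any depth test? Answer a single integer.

T0:
  2·area = 80
  edge (22, 4)→(4, 12): d=(-18,8) inclusive
  edge (4, 12)→(12, 4): d=(8,-8) inclusive
  edge (12, 4)→(22, 4): d=(10,0) inclusive
    (7,0)@(15, 1): e=[110,0,-30] → .  [on edge]
    (6,1)@(13, 3): e=[90,0,-10] → .  [on edge]
    (5,2)@(11, 5): e=[70,0,10] → X  [on edge]
    (6,2)@(13, 5): e=[54,16,10] → X
    (7,2)@(15, 5): e=[38,32,10] → X
    (8,2)@(17, 5): e=[22,48,10] → X
    (9,2)@(19, 5): e=[6,64,10] → X
    (10,2)@(21, 5): e=[-10,80,10] → .
    (4,3)@(9, 7): e=[50,0,30] → X  [on edge]
    (8,3)@(17, 7): e=[-14,64,30] → .
    (9,3)@(19, 7): e=[-30,80,30] → .
    (3,4)@(7, 9): e=[30,0,50] → X  [on edge]
    (2,5)@(5, 11): e=[10,0,70] → X  [on edge]
  covered (12 px):
    . . . . . . . . . . . .
    . . . . . . . . . . . .
    . . . . . X X X X X . .
    . . . . X X X X . . . .
    . . . X X . . . . . . .
    . . X . . . . . . . . .
T1:
  2·area = 28
  edge (11, 10)→(17, 8): d=(6,-2) inclusive
  edge (17, 8)→(22, 11): d=(5,3) inclusive
  edge (22, 11)→(11, 10): d=(-11,-1) inclusive
    (7,4)@(15, 9): e=[2,11,15] → X
    (8,4)@(17, 9): e=[6,5,17] → X
    (9,4)@(19, 9): e=[10,-1,19] → .
    (7,5)@(15, 11): e=[14,21,-7] → .
    (8,5)@(17, 11): e=[18,15,-5] → .
  covered (2 px):
    . . . . . . . . . . . .
    . . . . . . . . . . . .
    . . . . . . . . . . . .
    . . . . . . . . . . . .
    . . . . . . . X X . . .
    . . . . . . . . . . . .
T2:
  2·area = 84  (B↔C swapped to make it positive)
  edge (15, 10)→(6, 4): d=(-9,-6) inclusive
  edge (6, 4)→(20, 4): d=(14,0) inclusive
  edge (20, 4)→(15, 10): d=(-5,6) inclusive
    (4,2)@(9, 5): e=[9,14,61] → X
    (5,2)@(11, 5): e=[21,14,49] → X
    (6,2)@(13, 5): e=[33,14,37] → X
    (7,2)@(15, 5): e=[45,14,25] → X
    (8,2)@(17, 5): e=[57,14,13] → X
    (9,2)@(19, 5): e=[69,14,1] → X
    (10,2)@(21, 5): e=[81,14,-11] → .
    (4,3)@(9, 7): e=[-9,42,51] → .
    (5,3)@(11, 7): e=[3,42,39] → X
    (9,3)@(19, 7): e=[51,42,-9] → .
    (5,4)@(11, 9): e=[-15,70,29] → .
    (6,4)@(13, 9): e=[-3,70,17] → .
  covered (11 px):
    . . . . . . . . . . . .
    . . . . . . . . . . . .
    . . . . X X X X X X . .
    . . . . . X X X X . . .
    . . . . . . . X . . . .
    . . . . . . . . . . . .
T3:
  2·area = 12
  edge (16, 6)→(18, 6): d=(2,0) inclusive
  edge (18, 6)→(6, 12): d=(-12,6) inclusive
  edge (6, 12)→(16, 6): d=(10,-6) inclusive
    (10,1)@(21, 3): e=[-6,18,0] → .  [on edge]
    (7,3)@(15, 7): e=[2,6,4] → X
    (8,3)@(17, 7): e=[2,-6,16] → .
    (5,4)@(11, 9): e=[6,6,0] → X  [on edge]
    (6,4)@(13, 9): e=[6,-6,12] → .
    (7,4)@(15, 9): e=[6,-18,24] → .
    (5,5)@(11, 11): e=[10,-18,20] → .
  covered (2 px):
    . . . . . . . . . . . .
    . . . . . . . . . . . .
    . . . . . . . . . . . .
    . . . . . . . X . . . .
    . . . . . X . . . . . .
    . . . . . . . . . . . .

Final: 27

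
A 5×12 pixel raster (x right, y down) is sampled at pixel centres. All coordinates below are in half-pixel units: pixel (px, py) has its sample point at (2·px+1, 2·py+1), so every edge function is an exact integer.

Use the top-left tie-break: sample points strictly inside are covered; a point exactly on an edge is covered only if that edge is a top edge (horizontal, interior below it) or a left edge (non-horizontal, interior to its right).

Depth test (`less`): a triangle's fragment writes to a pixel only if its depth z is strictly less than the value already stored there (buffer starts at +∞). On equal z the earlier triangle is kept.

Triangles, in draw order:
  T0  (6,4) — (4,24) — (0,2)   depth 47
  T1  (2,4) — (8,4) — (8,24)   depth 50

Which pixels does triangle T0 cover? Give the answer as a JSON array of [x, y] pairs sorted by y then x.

T0:
  2·area = 124
  edge (6, 4)→(4, 24): d=(-2,20) right/bottom  bias=-1
  edge (4, 24)→(0, 2): d=(-4,-22) top-left  bias=+0
  edge (0, 2)→(6, 4): d=(6,2) right/bottom  bias=-1
    (0,1)@(1, 3): e=[102,18,4] → #
    (1,1)@(3, 3): e=[62,62,0] → ·  [on edge]
    (0,2)@(1, 5): e=[98,10,16] → #
    (1,2)@(3, 5): e=[58,54,12] → #
    (2,2)@(5, 5): e=[18,98,8] → #
    (3,2)@(7, 5): e=[-22,142,4] → ·
    (4,2)@(9, 5): e=[-62,186,0] → ·  [on edge]
    (0,3)@(1, 7): e=[94,2,28] → #
    (3,3)@(7, 7): e=[-26,134,16] → ·
    (0,4)@(1, 9): e=[90,-6,40] → ·
    (1,4)@(3, 9): e=[50,38,36] → #
    (3,4)@(7, 9): e=[-30,126,28] → ·
  covered (15 px):
    · · · · ·
    # · · · ·
    # # # · ·
    # # # · ·
    · # # · ·
    · # # · ·
    · # # · ·
    · # · · ·
    · # · · ·
    · · · · ·
    · · · · ·
    · · · · ·
T1:
  2·area = 120
  edge (2, 4)→(8, 4): d=(6,0) top-left  bias=+0
  edge (8, 4)→(8, 24): d=(0,20) right/bottom  bias=-1
  edge (8, 24)→(2, 4): d=(-6,-20) top-left  bias=+0
    (1,2)@(3, 5): e=[6,100,14] → #
    (2,2)@(5, 5): e=[6,60,54] → #
    (3,2)@(7, 5): e=[6,20,94] → #
    (4,2)@(9, 5): e=[6,-20,134] → ·
    (1,3)@(3, 7): e=[18,100,2] → #
    (4,3)@(9, 7): e=[18,-20,122] → ·
    (1,4)@(3, 9): e=[30,100,-10] → ·
    (2,4)@(5, 9): e=[30,60,30] → #
    (4,4)@(9, 9): e=[30,-20,110] → ·
    (2,5)@(5, 11): e=[42,60,18] → #
    (4,5)@(9, 11): e=[42,-20,98] → ·
    (2,6)@(5, 13): e=[54,60,6] → #
  covered (15 px):
    · · · · ·
    · · · · ·
    · # # # ·
    · # # # ·
    · · # # ·
    · · # # ·
    · · # # ·
    · · · # ·
    · · · # ·
    · · · # ·
    · · · · ·
    · · · · ·

Answer: [[0,1],[0,2],[1,2],[2,2],[0,3],[1,3],[2,3],[1,4],[2,4],[1,5],[2,5],[1,6],[2,6],[1,7],[1,8]]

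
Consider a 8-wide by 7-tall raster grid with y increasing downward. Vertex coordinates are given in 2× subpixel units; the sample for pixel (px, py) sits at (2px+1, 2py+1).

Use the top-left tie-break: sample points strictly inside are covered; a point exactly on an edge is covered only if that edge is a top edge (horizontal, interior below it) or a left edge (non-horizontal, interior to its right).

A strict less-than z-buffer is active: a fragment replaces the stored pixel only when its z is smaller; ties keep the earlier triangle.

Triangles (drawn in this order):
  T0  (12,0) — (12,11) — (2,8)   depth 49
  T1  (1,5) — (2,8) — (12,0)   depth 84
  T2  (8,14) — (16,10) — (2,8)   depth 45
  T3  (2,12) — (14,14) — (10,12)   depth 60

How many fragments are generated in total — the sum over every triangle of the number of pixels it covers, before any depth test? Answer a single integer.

T0:
  2·area = 110
  edge (12, 0)→(12, 11): d=(0,11) right/bottom  bias=-1
  edge (12, 11)→(2, 8): d=(-10,-3) top-left  bias=+0
  edge (2, 8)→(12, 0): d=(10,-8) top-left  bias=+0
    (5,0)@(11, 1): e=[11,97,2] → #
    (6,0)@(13, 1): e=[-11,103,18] → ·
    (4,1)@(9, 3): e=[33,71,6] → #
    (6,1)@(13, 3): e=[-11,83,38] → ·
    (3,2)@(7, 5): e=[55,45,10] → #
    (6,2)@(13, 5): e=[-11,63,58] → ·
    (2,3)@(5, 7): e=[77,19,14] → #
    (6,3)@(13, 7): e=[-11,43,78] → ·
    (2,4)@(5, 9): e=[77,-1,34] → ·
    (3,4)@(7, 9): e=[55,5,50] → #
    (6,4)@(13, 9): e=[-11,23,98] → ·
    (3,5)@(7, 11): e=[55,-15,70] → ·
  covered (13 px):
    · · · · · # · ·
    · · · · # # · ·
    · · · # # # · ·
    · · # # # # · ·
    · · · # # # · ·
    · · · · · · · ·
    · · · · · · · ·
T1:
  2·area = 38  (B↔C swapped to make it positive)
  edge (1, 5)→(12, 0): d=(11,-5) top-left  bias=+0
  edge (12, 0)→(2, 8): d=(-10,8) right/bottom  bias=-1
  edge (2, 8)→(1, 5): d=(-1,-3) top-left  bias=+0
    (3,1)@(7, 3): e=[8,10,20] → #
    (4,1)@(9, 3): e=[18,-6,26] → ·
    (0,2)@(1, 5): e=[0,38,0] → #  [on edge]
    (1,2)@(3, 5): e=[10,22,6] → #
    (2,2)@(5, 5): e=[20,6,12] → #
    (3,2)@(7, 5): e=[30,-10,18] → ·
    (0,3)@(1, 7): e=[22,18,-2] → ·
    (1,3)@(3, 7): e=[32,2,4] → #
    (2,3)@(5, 7): e=[42,-14,10] → ·
    (1,4)@(3, 9): e=[54,-18,2] → ·
    (1,5)@(3, 11): e=[76,-38,0] → ·  [on edge]
  covered (5 px):
    · · · · · · · ·
    · · · # · · · ·
    # # # · · · · ·
    · # · · · · · ·
    · · · · · · · ·
    · · · · · · · ·
    · · · · · · · ·
T2:
  2·area = 72  (B↔C swapped to make it positive)
  edge (8, 14)→(2, 8): d=(-6,-6) top-left  bias=+0
  edge (2, 8)→(16, 10): d=(14,2) right/bottom  bias=-1
  edge (16, 10)→(8, 14): d=(-8,4) right/bottom  bias=-1
    (0,3)@(1, 7): e=[0,-12,84] → ·  [on edge]
    (1,4)@(3, 9): e=[0,12,60] → #  [on edge]
    (2,4)@(5, 9): e=[12,8,52] → #
    (3,4)@(7, 9): e=[24,4,44] → #
    (4,4)@(9, 9): e=[36,0,36] → ·  [on edge]
    (1,5)@(3, 11): e=[-12,40,44] → ·
    (2,5)@(5, 11): e=[0,36,36] → #  [on edge]
    (4,5)@(9, 11): e=[24,28,20] → #
    (5,5)@(11, 11): e=[36,24,12] → #
    (6,5)@(13, 11): e=[48,20,4] → #
    (7,5)@(15, 11): e=[60,16,-4] → ·
    (2,6)@(5, 13): e=[-12,64,20] → ·
    (3,6)@(7, 13): e=[0,60,12] → #  [on edge]
  covered (10 px):
    · · · · · · · ·
    · · · · · · · ·
    · · · · · · · ·
    · · · · · · · ·
    · # # # · · · ·
    · · # # # # # ·
    · · · # # · · ·
T3:
  2·area = 16  (B↔C swapped to make it positive)
  edge (2, 12)→(10, 12): d=(8,0) top-left  bias=+0
  edge (10, 12)→(14, 14): d=(4,2) right/bottom  bias=-1
  edge (14, 14)→(2, 12): d=(-12,-2) top-left  bias=+0
    (4,6)@(9, 13): e=[8,6,2] → #
    (5,6)@(11, 13): e=[8,2,6] → #
    (6,6)@(13, 13): e=[8,-2,10] → ·
  covered (2 px):
    · · · · · · · ·
    · · · · · · · ·
    · · · · · · · ·
    · · · · · · · ·
    · · · · · · · ·
    · · · · · · · ·
    · · · · # # · ·

Final: 30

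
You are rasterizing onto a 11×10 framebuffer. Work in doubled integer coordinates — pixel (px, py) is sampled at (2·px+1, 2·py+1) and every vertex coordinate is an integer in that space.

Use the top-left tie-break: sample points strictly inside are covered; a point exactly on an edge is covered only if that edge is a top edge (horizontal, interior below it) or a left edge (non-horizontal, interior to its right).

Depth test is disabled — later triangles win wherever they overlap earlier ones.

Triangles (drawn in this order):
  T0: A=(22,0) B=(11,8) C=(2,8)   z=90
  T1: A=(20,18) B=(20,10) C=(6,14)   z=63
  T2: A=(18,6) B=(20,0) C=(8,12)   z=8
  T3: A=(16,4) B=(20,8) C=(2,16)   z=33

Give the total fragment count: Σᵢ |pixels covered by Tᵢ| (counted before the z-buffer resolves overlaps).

T0:
  2·area = 72
  edge (22, 0)→(11, 8): d=(-11,8) right/bottom  bias=-1
  edge (11, 8)→(2, 8): d=(-9,0) right/bottom  bias=-1
  edge (2, 8)→(22, 0): d=(20,-8) top-left  bias=+0
    (7,1)@(15, 3): e=[23,45,4] → █
    (8,1)@(17, 3): e=[7,45,20] → █
    (9,1)@(19, 3): e=[-9,45,36] → ·
    (5,2)@(11, 5): e=[33,27,12] → █
    (6,2)@(13, 5): e=[17,27,28] → █
    (8,2)@(17, 5): e=[-15,27,60] → ·
    (2,3)@(5, 7): e=[59,9,4] → █
    (3,3)@(7, 7): e=[43,9,20] → █
    (4,3)@(9, 7): e=[27,9,36] → █
    (6,3)@(13, 7): e=[-5,9,68] → ·
    (7,3)@(15, 7): e=[-21,9,84] → ·
    (2,4)@(5, 9): e=[37,-9,44] → ·
  covered (9 px):
    · · · · · · · · · · ·
    · · · · · · · █ █ · ·
    · · · · · █ █ █ · · ·
    · · █ █ █ █ · · · · ·
    · · · · · · · · · · ·
    · · · · · · · · · · ·
    · · · · · · · · · · ·
    · · · · · · · · · · ·
    · · · · · · · · · · ·
    · · · · · · · · · · ·
T1:
  2·area = 112  (B↔C swapped to make it positive)
  edge (20, 18)→(6, 14): d=(-14,-4) top-left  bias=+0
  edge (6, 14)→(20, 10): d=(14,-4) top-left  bias=+0
  edge (20, 10)→(20, 18): d=(0,8) right/bottom  bias=-1
    (8,5)@(17, 11): e=[86,2,24] → █
    (9,5)@(19, 11): e=[94,10,8] → █
    (10,5)@(21, 11): e=[102,18,-8] → ·
    (5,6)@(11, 13): e=[34,6,72] → █
    (6,6)@(13, 13): e=[42,14,56] → █
    (7,6)@(15, 13): e=[50,22,40] → █
    (10,6)@(21, 13): e=[74,46,-8] → ·
    (5,7)@(11, 15): e=[6,34,72] → █
    (10,7)@(21, 15): e=[46,74,-8] → ·
    (5,8)@(11, 17): e=[-22,62,72] → ·
    (6,8)@(13, 17): e=[-14,70,56] → ·
    (7,8)@(15, 17): e=[-6,78,40] → ·
  covered (14 px):
    · · · · · · · · · · ·
    · · · · · · · · · · ·
    · · · · · · · · · · ·
    · · · · · · · · · · ·
    · · · · · · · · · · ·
    · · · · · · · · █ █ ·
    · · · · · █ █ █ █ █ ·
    · · · · · █ █ █ █ █ ·
    · · · · · · · · █ █ ·
    · · · · · · · · · · ·
T2:
  2·area = 48  (B↔C swapped to make it positive)
  edge (18, 6)→(8, 12): d=(-10,6) right/bottom  bias=-1
  edge (8, 12)→(20, 0): d=(12,-12) top-left  bias=+0
  edge (20, 0)→(18, 6): d=(-2,6) right/bottom  bias=-1
    (9,0)@(19, 1): e=[44,0,4] → █  [on edge]
    (10,0)@(21, 1): e=[32,24,-8] → ·
    (8,1)@(17, 3): e=[36,0,12] → █  [on edge]
    (9,1)@(19, 3): e=[24,24,0] → ·  [on edge]
    (7,2)@(15, 5): e=[28,0,20] → █  [on edge]
    (9,2)@(19, 5): e=[4,48,-4] → ·
    (6,3)@(13, 7): e=[20,0,28] → █  [on edge]
    (8,3)@(17, 7): e=[-4,48,4] → ·
    (5,4)@(11, 9): e=[12,0,36] → █  [on edge]
    (6,4)@(13, 9): e=[0,24,24] → ·  [on edge]
    (7,4)@(15, 9): e=[-12,48,12] → ·
    (8,4)@(17, 9): e=[-24,72,0] → ·  [on edge]
    (4,5)@(9, 11): e=[4,0,44] → █  [on edge]
    (3,6)@(7, 13): e=[-4,0,52] → ·  [on edge]
    (1,7)@(3, 15): e=[0,-24,72] → ·  [on edge]
    (2,7)@(5, 15): e=[-12,0,60] → ·  [on edge]
    (7,7)@(15, 15): e=[-72,120,0] → ·  [on edge]
    (1,8)@(3, 17): e=[-20,0,68] → ·  [on edge]
    (0,9)@(1, 19): e=[-28,0,76] → ·  [on edge]
  covered (8 px):
    · · · · · · · · · █ ·
    · · · · · · · · █ · ·
    · · · · · · · █ █ · ·
    · · · · · · █ █ · · ·
    · · · · · █ · · · · ·
    · · · · █ · · · · · ·
    · · · · · · · · · · ·
    · · · · · · · · · · ·
    · · · · · · · · · · ·
    · · · · · · · · · · ·
T3:
  2·area = 104
  edge (16, 4)→(20, 8): d=(4,4) right/bottom  bias=-1
  edge (20, 8)→(2, 16): d=(-18,8) right/bottom  bias=-1
  edge (2, 16)→(16, 4): d=(14,-12) top-left  bias=+0
    (6,0)@(13, 1): e=[0,182,-78] → ·  [on edge]
    (7,1)@(15, 3): e=[0,130,-26] → ·  [on edge]
    (7,2)@(15, 5): e=[8,94,2] → █
    (8,2)@(17, 5): e=[0,78,26] → ·  [on edge]
    (6,3)@(13, 7): e=[24,74,6] → █
    (8,3)@(17, 7): e=[8,42,54] → █
    (9,3)@(19, 7): e=[0,26,78] → ·  [on edge]
    (5,4)@(11, 9): e=[40,54,10] → █
    (9,4)@(19, 9): e=[8,-10,106] → ·
    (10,4)@(21, 9): e=[0,-26,130] → ·  [on edge]
    (4,5)@(9, 11): e=[56,34,14] → █
    (7,5)@(15, 11): e=[32,-14,86] → ·
  covered (12 px):
    · · · · · · · · · · ·
    · · · · · · · · · · ·
    · · · · · · · █ · · ·
    · · · · · · █ █ █ · ·
    · · · · · █ █ █ █ · ·
    · · · · █ █ █ · · · ·
    · · · █ · · · · · · ·
    · · · · · · · · · · ·
    · · · · · · · · · · ·
    · · · · · · · · · · ·

Answer: 43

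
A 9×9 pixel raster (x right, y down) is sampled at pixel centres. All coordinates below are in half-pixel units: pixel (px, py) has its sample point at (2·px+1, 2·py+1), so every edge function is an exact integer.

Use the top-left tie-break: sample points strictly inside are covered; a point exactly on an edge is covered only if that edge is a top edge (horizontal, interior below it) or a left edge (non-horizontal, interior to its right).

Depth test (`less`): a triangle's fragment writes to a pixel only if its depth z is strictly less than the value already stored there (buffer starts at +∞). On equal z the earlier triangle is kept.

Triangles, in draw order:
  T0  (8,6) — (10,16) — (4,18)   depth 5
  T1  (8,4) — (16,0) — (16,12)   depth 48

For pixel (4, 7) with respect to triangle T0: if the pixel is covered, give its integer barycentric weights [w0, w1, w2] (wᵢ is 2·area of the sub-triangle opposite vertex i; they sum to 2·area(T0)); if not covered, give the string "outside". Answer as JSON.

T0:
  2·area = 64
  edge (8, 6)→(10, 16): d=(2,10) right/bottom  bias=-1
  edge (10, 16)→(4, 18): d=(-6,2) right/bottom  bias=-1
  edge (4, 18)→(8, 6): d=(4,-12) top-left  bias=+0
    (3,0)@(7, 1): e=[0,96,-32] → ·  [on edge]
    (4,1)@(9, 3): e=[-16,80,0] → ·  [on edge]
    (3,4)@(7, 9): e=[16,48,0] → █  [on edge]
    (4,4)@(9, 9): e=[-4,44,24] → ·
    (3,5)@(7, 11): e=[20,36,8] → █
    (4,5)@(9, 11): e=[0,32,32] → ·  [on edge]
    (3,6)@(7, 13): e=[24,24,16] → █
    (4,6)@(9, 13): e=[4,20,40] → █
    (5,6)@(11, 13): e=[-16,16,64] → ·
    (2,7)@(5, 15): e=[48,16,0] → █  [on edge]
    (5,7)@(11, 15): e=[-12,4,72] → ·
    (6,7)@(13, 15): e=[-32,0,96] → ·  [on edge]
    (3,8)@(7, 17): e=[32,0,32] → ·  [on edge]
  covered (8 px):
    · · · · · · · · ·
    · · · · · · · · ·
    · · · · · · · · ·
    · · · · · · · · ·
    · · · █ · · · · ·
    · · · █ · · · · ·
    · · · █ █ · · · ·
    · · █ █ █ · · · ·
    · · █ · · · · · ·
T1:
  2·area = 96
  edge (8, 4)→(16, 0): d=(8,-4) top-left  bias=+0
  edge (16, 0)→(16, 12): d=(0,12) right/bottom  bias=-1
  edge (16, 12)→(8, 4): d=(-8,-8) top-left  bias=+0
    (2,0)@(5, 1): e=[-36,132,0] → ·  [on edge]
    (7,0)@(15, 1): e=[4,12,80] → █
    (8,0)@(17, 1): e=[12,-12,96] → ·
    (3,1)@(7, 3): e=[-12,108,0] → ·  [on edge]
    (5,1)@(11, 3): e=[4,60,32] → █
    (6,1)@(13, 3): e=[12,36,48] → █
    (8,1)@(17, 3): e=[28,-12,80] → ·
    (4,2)@(9, 5): e=[12,84,0] → █  [on edge]
    (8,2)@(17, 5): e=[44,-12,64] → ·
    (4,3)@(9, 7): e=[28,84,-16] → ·
    (5,3)@(11, 7): e=[36,60,0] → █  [on edge]
    (8,3)@(17, 7): e=[60,-12,48] → ·
    (6,4)@(13, 9): e=[60,36,0] → █  [on edge]
    (7,5)@(15, 11): e=[84,12,0] → █  [on edge]
    (8,6)@(17, 13): e=[108,-12,0] → ·  [on edge]
  covered (14 px):
    · · · · · · · █ ·
    · · · · · █ █ █ ·
    · · · · █ █ █ █ ·
    · · · · · █ █ █ ·
    · · · · · · █ █ ·
    · · · · · · · █ ·
    · · · · · · · · ·
    · · · · · · · · ·
    · · · · · · · · ·

Final: [8,48,8]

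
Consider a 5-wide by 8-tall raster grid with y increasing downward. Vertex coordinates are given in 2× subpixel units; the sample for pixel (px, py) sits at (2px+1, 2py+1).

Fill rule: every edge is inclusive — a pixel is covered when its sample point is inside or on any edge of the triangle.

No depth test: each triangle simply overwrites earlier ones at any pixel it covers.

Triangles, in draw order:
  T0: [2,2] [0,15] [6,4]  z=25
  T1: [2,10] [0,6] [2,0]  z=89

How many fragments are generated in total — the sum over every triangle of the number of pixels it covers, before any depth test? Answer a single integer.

T0:
  2·area = 56  (B↔C swapped to make it positive)
  edge (2, 2)→(6, 4): d=(4,2) inclusive
  edge (6, 4)→(0, 15): d=(-6,11) inclusive
  edge (0, 15)→(2, 2): d=(2,-13) inclusive
    (1,1)@(3, 3): e=[2,39,15] → X
    (2,1)@(5, 3): e=[-2,17,41] → .
    (1,2)@(3, 5): e=[10,27,19] → X
    (2,2)@(5, 5): e=[6,5,45] → X
    (3,2)@(7, 5): e=[2,-17,71] → .
    (1,3)@(3, 7): e=[18,15,23] → X
    (2,3)@(5, 7): e=[14,-7,49] → .
    (0,4)@(1, 9): e=[30,25,1] → X
    (2,4)@(5, 9): e=[22,-19,53] → .
    (0,5)@(1, 11): e=[38,13,5] → X
    (1,5)@(3, 11): e=[34,-9,31] → .
    (0,6)@(1, 13): e=[46,1,9] → X
  covered (8 px):
    . . . . .
    . X . . .
    . X X . .
    . X . . .
    X X . . .
    X . . . .
    X . . . .
    . . . . .
T1:
  2·area = 20
  edge (2, 10)→(0, 6): d=(-2,-4) inclusive
  edge (0, 6)→(2, 0): d=(2,-6) inclusive
  edge (2, 0)→(2, 10): d=(0,10) inclusive
    (0,1)@(1, 3): e=[10,0,10] → X  [on edge]
    (1,1)@(3, 3): e=[18,12,-10] → .
    (0,2)@(1, 5): e=[6,4,10] → X
    (1,2)@(3, 5): e=[14,16,-10] → .
    (0,3)@(1, 7): e=[2,8,10] → X
    (1,3)@(3, 7): e=[10,20,-10] → .
    (0,4)@(1, 9): e=[-2,12,10] → .
  covered (3 px):
    . . . . .
    X . . . .
    X . . . .
    X . . . .
    . . . . .
    . . . . .
    . . . . .
    . . . . .

Result: 11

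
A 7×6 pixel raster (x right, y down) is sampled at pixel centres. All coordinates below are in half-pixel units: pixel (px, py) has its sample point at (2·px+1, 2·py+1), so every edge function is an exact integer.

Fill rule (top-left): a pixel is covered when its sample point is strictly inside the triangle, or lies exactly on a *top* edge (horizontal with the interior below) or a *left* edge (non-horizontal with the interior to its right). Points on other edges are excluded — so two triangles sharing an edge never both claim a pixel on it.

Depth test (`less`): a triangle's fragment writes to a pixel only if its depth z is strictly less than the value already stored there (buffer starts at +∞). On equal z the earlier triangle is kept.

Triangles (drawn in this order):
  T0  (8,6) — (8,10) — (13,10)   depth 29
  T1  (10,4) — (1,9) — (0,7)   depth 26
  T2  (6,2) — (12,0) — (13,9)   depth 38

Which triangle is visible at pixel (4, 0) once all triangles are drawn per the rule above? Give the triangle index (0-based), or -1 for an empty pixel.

T0:
  2·area = 20  (B↔C swapped to make it positive)
  edge (8, 6)→(13, 10): d=(5,4) right/bottom  bias=-1
  edge (13, 10)→(8, 10): d=(-5,0) right/bottom  bias=-1
  edge (8, 10)→(8, 6): d=(0,-4) top-left  bias=+0
    (4,3)@(9, 7): e=[1,15,4] → #
    (5,3)@(11, 7): e=[-7,15,12] → ·
    (4,4)@(9, 9): e=[11,5,4] → #
    (5,4)@(11, 9): e=[3,5,12] → #
    (6,4)@(13, 9): e=[-5,5,20] → ·
    (4,5)@(9, 11): e=[21,-5,4] → ·
    (5,5)@(11, 11): e=[13,-5,12] → ·
  covered (3 px):
    · · · · · · ·
    · · · · · · ·
    · · · · · · ·
    · · · · # · ·
    · · · · # # ·
    · · · · · · ·
T1:
  2·area = 23
  edge (10, 4)→(1, 9): d=(-9,5) right/bottom  bias=-1
  edge (1, 9)→(0, 7): d=(-1,-2) top-left  bias=+0
  edge (0, 7)→(10, 4): d=(10,-3) top-left  bias=+0
    (3,2)@(7, 5): e=[6,16,1] → #
    (4,2)@(9, 5): e=[-4,20,7] → ·
    (0,3)@(1, 7): e=[18,2,3] → #
    (1,3)@(3, 7): e=[8,6,9] → #
    (2,3)@(5, 7): e=[-2,10,15] → ·
    (3,3)@(7, 7): e=[-12,14,21] → ·
    (0,4)@(1, 9): e=[0,0,23] → ·  [on edge]
    (1,4)@(3, 9): e=[-10,4,29] → ·
  covered (3 px):
    · · · · · · ·
    · · · · · · ·
    · · · # · · ·
    # # · · · · ·
    · · · · · · ·
    · · · · · · ·
T2:
  2·area = 56
  edge (6, 2)→(12, 0): d=(6,-2) top-left  bias=+0
  edge (12, 0)→(13, 9): d=(1,9) right/bottom  bias=-1
  edge (13, 9)→(6, 2): d=(-7,-7) top-left  bias=+0
    (2,0)@(5, 1): e=[-8,64,0] → ·  [on edge]
    (4,0)@(9, 1): e=[0,28,28] → #  [on edge]
    (5,0)@(11, 1): e=[4,10,42] → #
    (6,0)@(13, 1): e=[8,-8,56] → ·
    (1,1)@(3, 3): e=[0,84,-28] → ·  [on edge]
    (3,1)@(7, 3): e=[8,48,0] → #  [on edge]
    (6,1)@(13, 3): e=[20,-6,42] → ·
    (3,2)@(7, 5): e=[20,50,-14] → ·
    (4,2)@(9, 5): e=[24,32,0] → #  [on edge]
    (6,2)@(13, 5): e=[32,-4,28] → ·
    (4,3)@(9, 7): e=[36,34,-14] → ·
    (5,3)@(11, 7): e=[40,16,0] → #  [on edge]
    (6,4)@(13, 9): e=[56,0,0] → ·  [on edge]
  covered (8 px):
    · · · · # # ·
    · · · # # # ·
    · · · · # # ·
    · · · · · # ·
    · · · · · · ·
    · · · · · · ·

Z-buffer (winner per pixel, '.' = empty):
  . . . . 2 2 .
  . . . 2 2 2 .
  . . . 1 2 2 .
  1 1 . . 0 2 .
  . . . . 0 0 .
  . . . . . . .

Answer: 2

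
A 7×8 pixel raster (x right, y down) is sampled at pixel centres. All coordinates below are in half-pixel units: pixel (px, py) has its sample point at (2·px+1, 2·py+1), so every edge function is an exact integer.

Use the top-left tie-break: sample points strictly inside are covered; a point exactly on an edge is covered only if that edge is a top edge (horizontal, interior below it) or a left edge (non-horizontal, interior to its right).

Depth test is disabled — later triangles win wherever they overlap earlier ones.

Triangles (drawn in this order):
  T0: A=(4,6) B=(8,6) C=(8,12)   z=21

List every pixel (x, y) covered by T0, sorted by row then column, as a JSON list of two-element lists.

T0:
  2·area = 24
  edge (4, 6)→(8, 6): d=(4,0) top-left  bias=+0
  edge (8, 6)→(8, 12): d=(0,6) right/bottom  bias=-1
  edge (8, 12)→(4, 6): d=(-4,-6) top-left  bias=+0
    (2,3)@(5, 7): e=[4,18,2] → █
    (3,3)@(7, 7): e=[4,6,14] → █
    (4,3)@(9, 7): e=[4,-6,26] → ·
    (2,4)@(5, 9): e=[12,18,-6] → ·
    (3,4)@(7, 9): e=[12,6,6] → █
    (4,4)@(9, 9): e=[12,-6,18] → ·
    (3,5)@(7, 11): e=[20,6,-2] → ·
  covered (3 px):
    · · · · · · ·
    · · · · · · ·
    · · · · · · ·
    · · █ █ · · ·
    · · · █ · · ·
    · · · · · · ·
    · · · · · · ·
    · · · · · · ·

Answer: [[2,3],[3,3],[3,4]]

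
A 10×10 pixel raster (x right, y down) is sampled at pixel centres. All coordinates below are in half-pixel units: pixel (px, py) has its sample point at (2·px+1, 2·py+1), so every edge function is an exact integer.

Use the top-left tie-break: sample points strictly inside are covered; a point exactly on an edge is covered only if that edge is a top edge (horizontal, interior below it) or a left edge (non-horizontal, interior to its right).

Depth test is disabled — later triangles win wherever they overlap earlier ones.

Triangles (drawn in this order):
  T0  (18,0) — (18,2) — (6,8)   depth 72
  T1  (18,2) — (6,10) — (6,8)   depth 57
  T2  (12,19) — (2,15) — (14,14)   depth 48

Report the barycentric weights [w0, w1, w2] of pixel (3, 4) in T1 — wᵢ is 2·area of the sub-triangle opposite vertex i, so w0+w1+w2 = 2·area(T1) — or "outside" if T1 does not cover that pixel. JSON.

T0:
  2·area = 24
  edge (18, 0)→(18, 2): d=(0,2) right/bottom  bias=-1
  edge (18, 2)→(6, 8): d=(-12,6) right/bottom  bias=-1
  edge (6, 8)→(18, 0): d=(12,-8) top-left  bias=+0
    (8,0)@(17, 1): e=[2,18,4] → █
    (9,0)@(19, 1): e=[-2,6,20] → ·
    (7,1)@(15, 3): e=[6,6,12] → █
    (8,1)@(17, 3): e=[2,-6,28] → ·
    (5,2)@(11, 5): e=[14,6,4] → █
    (6,2)@(13, 5): e=[10,-6,20] → ·
    (7,2)@(15, 5): e=[6,-18,36] → ·
    (5,3)@(11, 7): e=[14,-18,28] → ·
  covered (3 px):
    · · · · · · · · █ ·
    · · · · · · · █ · ·
    · · · · · █ · · · ·
    · · · · · · · · · ·
    · · · · · · · · · ·
    · · · · · · · · · ·
    · · · · · · · · · ·
    · · · · · · · · · ·
    · · · · · · · · · ·
    · · · · · · · · · ·
T1:
  2·area = 24
  edge (18, 2)→(6, 10): d=(-12,8) right/bottom  bias=-1
  edge (6, 10)→(6, 8): d=(0,-2) top-left  bias=+0
  edge (6, 8)→(18, 2): d=(12,-6) top-left  bias=+0
    (6,2)@(13, 5): e=[4,14,6] → █
    (7,2)@(15, 5): e=[-12,18,18] → ·
    (4,3)@(9, 7): e=[12,6,6] → █
    (5,3)@(11, 7): e=[-4,10,18] → ·
    (6,3)@(13, 7): e=[-20,14,30] → ·
    (3,4)@(7, 9): e=[4,2,18] → █
    (4,4)@(9, 9): e=[-12,6,30] → ·
    (3,5)@(7, 11): e=[-20,2,42] → ·
  covered (3 px):
    · · · · · · · · · ·
    · · · · · · · · · ·
    · · · · · · █ · · ·
    · · · · █ · · · · ·
    · · · █ · · · · · ·
    · · · · · · · · · ·
    · · · · · · · · · ·
    · · · · · · · · · ·
    · · · · · · · · · ·
    · · · · · · · · · ·
T2:
  2·area = 58
  edge (12, 19)→(2, 15): d=(-10,-4) top-left  bias=+0
  edge (2, 15)→(14, 14): d=(12,-1) top-left  bias=+0
  edge (14, 14)→(12, 19): d=(-2,5) right/bottom  bias=-1
    (1,7)@(3, 15): e=[4,1,53] → █
    (2,7)@(5, 15): e=[12,3,43] → █
    (3,7)@(7, 15): e=[20,5,33] → █
    (4,7)@(9, 15): e=[28,7,23] → █
    (5,7)@(11, 15): e=[36,9,13] → █
    (6,7)@(13, 15): e=[44,11,3] → █
    (7,7)@(15, 15): e=[52,13,-7] → ·
    (1,8)@(3, 17): e=[-16,25,49] → ·
    (2,8)@(5, 17): e=[-8,27,39] → ·
    (3,8)@(7, 17): e=[0,29,29] → █  [on edge]
    (6,8)@(13, 17): e=[24,35,-1] → ·
    (3,9)@(7, 19): e=[-20,53,25] → ·
  covered (9 px):
    · · · · · · · · · ·
    · · · · · · · · · ·
    · · · · · · · · · ·
    · · · · · · · · · ·
    · · · · · · · · · ·
    · · · · · · · · · ·
    · · · · · · · · · ·
    · █ █ █ █ █ █ · · ·
    · · · █ █ █ · · · ·
    · · · · · · · · · ·

Result: [2,18,4]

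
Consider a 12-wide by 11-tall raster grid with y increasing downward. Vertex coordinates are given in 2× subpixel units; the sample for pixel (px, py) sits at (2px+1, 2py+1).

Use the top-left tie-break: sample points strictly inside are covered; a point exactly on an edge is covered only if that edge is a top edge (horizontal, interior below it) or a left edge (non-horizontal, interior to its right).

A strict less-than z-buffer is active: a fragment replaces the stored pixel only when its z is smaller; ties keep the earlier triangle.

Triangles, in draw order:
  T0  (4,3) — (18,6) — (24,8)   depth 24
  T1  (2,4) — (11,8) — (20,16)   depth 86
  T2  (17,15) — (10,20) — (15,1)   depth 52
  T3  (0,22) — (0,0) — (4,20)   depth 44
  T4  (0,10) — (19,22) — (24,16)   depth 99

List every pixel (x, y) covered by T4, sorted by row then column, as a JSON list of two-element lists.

T0:
  2·area = 10
  edge (4, 3)→(18, 6): d=(14,3) right/bottom  bias=-1
  edge (18, 6)→(24, 8): d=(6,2) right/bottom  bias=-1
  edge (24, 8)→(4, 3): d=(-20,-5) top-left  bias=+0
    (1,0)@(3, 1): e=[-25,0,35] → ·  [on edge]
    (4,1)@(9, 3): e=[-15,0,25] → ·  [on edge]
    (6,2)@(13, 5): e=[1,4,5] → #
    (7,2)@(15, 5): e=[-5,0,15] → ·  [on edge]
    (6,3)@(13, 7): e=[29,16,-35] → ·
    (10,3)@(21, 7): e=[5,0,5] → ·  [on edge]
  covered (1 px):
    · · · · · · · · · · · ·
    · · · · · · · · · · · ·
    · · · · · · # · · · · ·
    · · · · · · · · · · · ·
    · · · · · · · · · · · ·
    · · · · · · · · · · · ·
    · · · · · · · · · · · ·
    · · · · · · · · · · · ·
    · · · · · · · · · · · ·
    · · · · · · · · · · · ·
    · · · · · · · · · · · ·
T1:
  2·area = 36
  edge (2, 4)→(11, 8): d=(9,4) right/bottom  bias=-1
  edge (11, 8)→(20, 16): d=(9,8) right/bottom  bias=-1
  edge (20, 16)→(2, 4): d=(-18,-12) top-left  bias=+0
    (3,3)@(7, 7): e=[7,23,6] → #
    (4,3)@(9, 7): e=[-1,7,30] → ·
    (3,4)@(7, 9): e=[25,41,-30] → ·
    (5,4)@(11, 9): e=[9,9,18] → #
    (6,4)@(13, 9): e=[1,-7,42] → ·
    (5,5)@(11, 11): e=[27,27,-18] → ·
    (6,5)@(13, 11): e=[19,11,6] → #
    (7,5)@(15, 11): e=[11,-5,30] → ·
    (6,6)@(13, 13): e=[37,29,-30] → ·
  covered (3 px):
    · · · · · · · · · · · ·
    · · · · · · · · · · · ·
    · · · · · · · · · · · ·
    · · · # · · · · · · · ·
    · · · · · # · · · · · ·
    · · · · · · # · · · · ·
    · · · · · · · · · · · ·
    · · · · · · · · · · · ·
    · · · · · · · · · · · ·
    · · · · · · · · · · · ·
    · · · · · · · · · · · ·
T2:
  2·area = 108
  edge (17, 15)→(10, 20): d=(-7,5) right/bottom  bias=-1
  edge (10, 20)→(15, 1): d=(5,-19) top-left  bias=+0
  edge (15, 1)→(17, 15): d=(2,14) right/bottom  bias=-1
    (7,0)@(15, 1): e=[108,0,0] → ·  [on edge]
    (7,1)@(15, 3): e=[94,10,4] → #
    (8,1)@(17, 3): e=[84,48,-24] → ·
    (7,2)@(15, 5): e=[80,20,8] → #
    (8,2)@(17, 5): e=[70,58,-20] → ·
    (7,3)@(15, 7): e=[66,30,12] → #
    (8,3)@(17, 7): e=[56,68,-16] → ·
    (6,4)@(13, 9): e=[62,2,44] → #
    (8,4)@(17, 9): e=[42,78,-12] → ·
    (6,5)@(13, 11): e=[48,12,48] → #
    (8,5)@(17, 11): e=[28,88,-8] → ·
    (6,6)@(13, 13): e=[34,22,52] → #
    (8,7)@(17, 15): e=[0,108,0] → ·  [on edge]
  covered (14 px):
    · · · · · · · · · · · ·
    · · · · · · · # · · · ·
    · · · · · · · # · · · ·
    · · · · · · · # · · · ·
    · · · · · · # # · · · ·
    · · · · · · # # · · · ·
    · · · · · · # # · · · ·
    · · · · · · # # · · · ·
    · · · · · # # · · · · ·
    · · · · · # · · · · · ·
    · · · · · · · · · · · ·
T3:
  2·area = 88
  edge (0, 22)→(0, 0): d=(0,-22) top-left  bias=+0
  edge (0, 0)→(4, 20): d=(4,20) right/bottom  bias=-1
  edge (4, 20)→(0, 22): d=(-4,2) right/bottom  bias=-1
    (0,2)@(1, 5): e=[22,0,66] → ·  [on edge]
    (0,3)@(1, 7): e=[22,8,58] → #
    (1,3)@(3, 7): e=[66,-32,54] → ·
    (0,4)@(1, 9): e=[22,16,50] → #
    (1,4)@(3, 9): e=[66,-24,46] → ·
    (0,5)@(1, 11): e=[22,24,42] → #
    (1,5)@(3, 11): e=[66,-16,38] → ·
    (0,6)@(1, 13): e=[22,32,34] → #
    (1,6)@(3, 13): e=[66,-8,30] → ·
    (0,7)@(1, 15): e=[22,40,26] → #
    (1,7)@(3, 15): e=[66,0,22] → ·  [on edge]
    (0,8)@(1, 17): e=[22,48,18] → #
  covered (10 px):
    · · · · · · · · · · · ·
    · · · · · · · · · · · ·
    · · · · · · · · · · · ·
    # · · · · · · · · · · ·
    # · · · · · · · · · · ·
    # · · · · · · · · · · ·
    # · · · · · · · · · · ·
    # · · · · · · · · · · ·
    # # · · · · · · · · · ·
    # # · · · · · · · · · ·
    # · · · · · · · · · · ·
T4:
  2·area = 174  (B↔C swapped to make it positive)
  edge (0, 10)→(24, 16): d=(24,6) right/bottom  bias=-1
  edge (24, 16)→(19, 22): d=(-5,6) right/bottom  bias=-1
  edge (19, 22)→(0, 10): d=(-19,-12) top-left  bias=+0
    (1,5)@(3, 11): e=[6,151,17] → #
    (2,5)@(5, 11): e=[-6,139,41] → ·
    (1,6)@(3, 13): e=[54,141,-21] → ·
    (2,6)@(5, 13): e=[42,129,3] → #
    (3,6)@(7, 13): e=[30,117,27] → #
    (4,6)@(9, 13): e=[18,105,51] → #
    (5,6)@(11, 13): e=[6,93,75] → #
    (6,6)@(13, 13): e=[-6,81,99] → ·
    (2,7)@(5, 15): e=[90,119,-35] → ·
    (3,7)@(7, 15): e=[78,107,-11] → ·
    (4,7)@(9, 15): e=[66,95,13] → #
    (6,7)@(13, 15): e=[42,71,61] → #
  covered (22 px):
    · · · · · · · · · · · ·
    · · · · · · · · · · · ·
    · · · · · · · · · · · ·
    · · · · · · · · · · · ·
    · · · · · · · · · · · ·
    · # · · · · · · · · · ·
    · · # # # # · · · · · ·
    · · · · # # # # # # · ·
    · · · · · · # # # # # #
    · · · · · · · # # # # ·
    · · · · · · · · · # · ·

Answer: [[1,5],[2,6],[3,6],[4,6],[5,6],[4,7],[5,7],[6,7],[7,7],[8,7],[9,7],[6,8],[7,8],[8,8],[9,8],[10,8],[11,8],[7,9],[8,9],[9,9],[10,9],[9,10]]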